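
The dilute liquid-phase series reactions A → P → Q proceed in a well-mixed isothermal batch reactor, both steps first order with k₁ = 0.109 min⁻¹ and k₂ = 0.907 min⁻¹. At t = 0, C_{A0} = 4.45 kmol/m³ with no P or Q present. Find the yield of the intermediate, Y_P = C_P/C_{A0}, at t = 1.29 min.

0.0763

The intermediate concentration in a first-order A→B→C sequence is C_P = k₁C_{A0}(e^(−k₁t) − e^(−k₂t))/(k₂−k₁).
e^(−k₁t) = e^(−0.109×1.29) = e^(−0.1406) = 0.8688; e^(−k₂t) = e^(−1.170) = 0.3104.
C_P = 0.109×4.45/(0.907−0.109) × (0.8688−0.3104) = 0.6078×0.5585 = 0.3395 kmol/m³.
Y_P = C_P/C_{A0} = 0.3395/4.45 = 0.0763.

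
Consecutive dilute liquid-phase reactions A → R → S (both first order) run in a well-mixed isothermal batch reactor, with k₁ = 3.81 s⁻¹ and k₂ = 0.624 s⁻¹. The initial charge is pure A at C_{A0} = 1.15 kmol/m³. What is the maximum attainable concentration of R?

0.807 kmol/m³

At the optimum, C_{R,max}/C_{A0} = (k₁/k₂)^[k₂/(k₂−k₁)].
= (3.81/0.624)^(0.624/(0.624−3.81)) = (6.106)^(-0.1959) = 0.7016.
C_{R,max} = 0.7016×1.15 = 0.807 kmol/m³.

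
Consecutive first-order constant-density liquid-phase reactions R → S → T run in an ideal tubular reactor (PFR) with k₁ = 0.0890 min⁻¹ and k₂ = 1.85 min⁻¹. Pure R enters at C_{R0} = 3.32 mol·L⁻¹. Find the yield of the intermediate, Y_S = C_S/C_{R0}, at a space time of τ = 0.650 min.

The intermediate concentration in a first-order A→B→C sequence is C_S = k₁C_{R0}(e^(−k₁τ) − e^(−k₂τ))/(k₂−k₁).
e^(−k₁τ) = e^(−0.0890×0.650) = e^(−0.05785) = 0.9438; e^(−k₂τ) = e^(−1.203) = 0.3004.
C_S = 0.0890×3.32/(1.85−0.0890) × (0.9438−0.3004) = 0.1678×0.6433 = 0.1079 mol·L⁻¹.
Y_S = C_S/C_{R0} = 0.1079/3.32 = 0.0325.

0.0325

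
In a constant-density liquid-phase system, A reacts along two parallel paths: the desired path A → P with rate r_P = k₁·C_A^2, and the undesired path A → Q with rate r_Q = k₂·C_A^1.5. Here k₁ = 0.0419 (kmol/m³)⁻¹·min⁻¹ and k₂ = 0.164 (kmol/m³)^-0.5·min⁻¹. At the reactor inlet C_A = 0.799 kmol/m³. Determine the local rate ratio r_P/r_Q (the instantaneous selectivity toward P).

0.228

S_{P/Q} = r_P/r_Q = (k₁·C_A^2)/(k₂·C_A^1.5) = (k₁/k₂)·C_A^0.5.
= (0.0419×0.7990^2) / (0.164×0.7990^1.5) = 0.02675/0.1171 = 0.228.
Since the desired path is higher order in A, keeping C_A high (PFR or concentrated feed) favours P.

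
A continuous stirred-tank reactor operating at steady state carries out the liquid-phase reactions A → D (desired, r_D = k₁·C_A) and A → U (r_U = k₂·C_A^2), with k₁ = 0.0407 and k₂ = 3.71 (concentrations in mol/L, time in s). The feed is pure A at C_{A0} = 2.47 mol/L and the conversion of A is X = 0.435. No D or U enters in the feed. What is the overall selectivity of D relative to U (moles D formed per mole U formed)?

Exit C_A = C_{A0}(1−X) = 2.47×0.565 = 1.396 mol/L.
Rates in a CSTR are evaluated at the outlet concentration: r_D = 0.0407×1.396 = 0.05680, r_U = 3.71×1.396^2 = 7.225.
Overall selectivity = C_D/C_U = r_Dτ/(r_Uτ) = r_D/r_U = 0.00786.

0.00786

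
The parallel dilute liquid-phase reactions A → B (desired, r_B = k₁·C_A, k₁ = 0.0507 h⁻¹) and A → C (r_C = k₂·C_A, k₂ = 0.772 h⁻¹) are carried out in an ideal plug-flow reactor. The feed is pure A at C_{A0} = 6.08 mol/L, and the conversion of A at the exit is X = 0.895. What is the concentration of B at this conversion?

0.335 mol/L

C_A = C_{A0}(1−X) = 0.6384 mol/L.
Both paths are first order in A, so the instantaneous fraction to B is constant: dC_B/d(−C_A) = k₁/(k₁+k₂) = 0.06163.
C_B = 0.06163·(C_{A0}−C_A) = 0.06163×5.442 = 0.335 mol/L.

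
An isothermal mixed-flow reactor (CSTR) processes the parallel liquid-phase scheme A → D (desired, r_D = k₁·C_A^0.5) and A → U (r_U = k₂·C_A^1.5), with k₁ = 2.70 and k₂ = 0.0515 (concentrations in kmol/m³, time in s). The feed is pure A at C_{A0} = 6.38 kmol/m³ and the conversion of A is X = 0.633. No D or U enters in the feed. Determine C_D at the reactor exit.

Exit C_A = C_{A0}(1−X) = 6.38×0.367 = 2.341 kmol/m³.
In a CSTR the entire volume is at exit conditions, so r_D = 2.70×2.341^0.5 = 4.131 and r_U = 0.0515×2.341^1.5 = 0.1845.
Fraction of consumed A going to D: r_D/(r_D+r_U) = 0.9572.
C_D = 0.9572·C_{A0}·X = 0.9572×6.38×0.633 = 3.87 kmol/m³.

3.87 kmol/m³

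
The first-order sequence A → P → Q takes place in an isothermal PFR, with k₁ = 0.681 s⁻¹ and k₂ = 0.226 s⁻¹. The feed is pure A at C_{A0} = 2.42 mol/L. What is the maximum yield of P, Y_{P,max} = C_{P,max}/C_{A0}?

0.578

At the optimum, C_{P,max}/C_{A0} = (k₁/k₂)^[k₂/(k₂−k₁)].
= (0.681/0.226)^(0.226/(0.226−0.681)) = (3.013)^(-0.4967) = 0.5782.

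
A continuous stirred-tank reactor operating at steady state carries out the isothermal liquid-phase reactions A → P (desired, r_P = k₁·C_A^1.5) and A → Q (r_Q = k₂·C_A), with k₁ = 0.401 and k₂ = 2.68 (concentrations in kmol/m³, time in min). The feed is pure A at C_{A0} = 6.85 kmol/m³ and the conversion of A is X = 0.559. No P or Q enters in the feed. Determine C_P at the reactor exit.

0.790 kmol/m³

Exit C_A = C_{A0}(1−X) = 6.85×0.441 = 3.021 kmol/m³.
A CSTR operates uniformly at the exit composition, giving r_P = 2.105 and r_Q = 8.096 (each k·C_A^n at C_A = 3.021).
Fraction of consumed A going to P: r_P/(r_P+r_Q) = 0.2064.
C_P = 0.2064·C_{A0}·X = 0.2064×6.85×0.559 = 0.790 kmol/m³.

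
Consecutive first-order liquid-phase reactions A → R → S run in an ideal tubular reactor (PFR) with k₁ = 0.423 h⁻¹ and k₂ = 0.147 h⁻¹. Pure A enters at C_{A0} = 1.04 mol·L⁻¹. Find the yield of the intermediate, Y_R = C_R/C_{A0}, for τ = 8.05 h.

For first-order series with pure A initially, C_R(τ) = k₁C_{A0}/(k₂−k₁)·(e^(−k₁τ) − e^(−k₂τ)).
e^(−k₁τ) = e^(−0.423×8.05) = e^(−3.405) = 0.03320; e^(−k₂τ) = e^(−1.183) = 0.3063.
C_R = 0.423×1.04/(0.147−0.423) × (0.03320−0.3063) = (-1.594)×(-0.2730) = 0.4352 mol·L⁻¹.
Y_R = C_R/C_{A0} = 0.4352/1.04 = 0.418.

0.418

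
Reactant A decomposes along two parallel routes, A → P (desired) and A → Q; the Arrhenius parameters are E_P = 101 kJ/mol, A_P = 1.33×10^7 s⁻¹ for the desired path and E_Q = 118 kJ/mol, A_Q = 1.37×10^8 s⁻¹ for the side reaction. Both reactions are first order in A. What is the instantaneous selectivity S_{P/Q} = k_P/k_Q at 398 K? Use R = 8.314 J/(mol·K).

With equal orders, S_{P/Q} = k_P/k_Q = (A_P/A_Q)·exp[(E_Q−E_P)/(RT)].
(E_Q−E_P)/(RT) = (118−101)×10³/(8.314×398) = 17000/3309 = 5.138.
k_P/k_Q = (1.33×10^7/1.37×10^8)·exp(5.138) = 0.09708 × 170.3 = 16.5.
Since E_P < E_Q, lowering the temperature improves selectivity toward P.

16.5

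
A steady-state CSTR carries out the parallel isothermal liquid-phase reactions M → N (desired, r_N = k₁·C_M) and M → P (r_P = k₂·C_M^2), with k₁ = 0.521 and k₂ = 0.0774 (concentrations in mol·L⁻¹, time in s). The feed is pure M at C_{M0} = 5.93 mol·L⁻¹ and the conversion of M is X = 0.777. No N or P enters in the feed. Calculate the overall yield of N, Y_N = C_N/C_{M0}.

Exit C_M = C_{M0}(1−X) = 5.93×0.223 = 1.322 mol·L⁻¹.
In a CSTR the entire volume is at exit conditions, so r_N = 0.521×1.322 = 0.6890 and r_P = 0.0774×1.322^2 = 0.1354.
Fraction of consumed M going to N: r_N/(r_N+r_P) = 0.8358.
C_N = 0.8358·C_{M0}·X = 0.8358×5.93×0.777 = 3.85 mol·L⁻¹; Y_N = C_N/C_{M0} = 0.649.

0.649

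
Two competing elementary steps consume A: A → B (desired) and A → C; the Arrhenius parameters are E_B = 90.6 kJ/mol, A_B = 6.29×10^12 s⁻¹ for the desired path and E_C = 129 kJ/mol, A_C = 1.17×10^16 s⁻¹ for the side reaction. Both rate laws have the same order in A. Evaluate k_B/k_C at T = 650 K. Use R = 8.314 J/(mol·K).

k_B/k_C = (A_B/A_C)·exp[−(E_B−E_C)/(RT)] = (A_B/A_C)·exp[(E_C−E_B)/(RT)].
(E_C−E_B)/(RT) = (129−90.6)×10³/(8.314×650) = 38400/5404 = 7.106.
k_B/k_C = (6.29×10^12/1.17×10^16)·exp(7.106) = 5.376×10^-4 × 1219 = 0.655.

0.655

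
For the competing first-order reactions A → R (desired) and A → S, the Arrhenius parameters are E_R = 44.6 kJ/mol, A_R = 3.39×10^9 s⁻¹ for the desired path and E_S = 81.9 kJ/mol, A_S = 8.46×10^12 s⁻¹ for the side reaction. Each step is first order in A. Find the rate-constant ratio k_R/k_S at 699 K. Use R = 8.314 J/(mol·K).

With equal orders, S_{R/S} = k_R/k_S = (A_R/A_S)·exp[(E_S−E_R)/(RT)].
(E_S−E_R)/(RT) = (81.9−44.6)×10³/(8.314×699) = 37300/5811 = 6.418.
k_R/k_S = (3.39×10^9/8.46×10^12)·exp(6.418) = 4.007×10^-4 × 613.0 = 0.246.

0.246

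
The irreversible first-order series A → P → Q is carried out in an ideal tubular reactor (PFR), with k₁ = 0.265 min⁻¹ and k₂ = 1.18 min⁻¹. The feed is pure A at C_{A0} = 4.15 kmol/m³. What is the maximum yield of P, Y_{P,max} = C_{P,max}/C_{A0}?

At the optimum, C_{P,max}/C_{A0} = (k₁/k₂)^[k₂/(k₂−k₁)].
= (0.265/1.18)^(1.18/(1.18−0.265)) = (0.2246)^(1.290) = 0.1457.

0.146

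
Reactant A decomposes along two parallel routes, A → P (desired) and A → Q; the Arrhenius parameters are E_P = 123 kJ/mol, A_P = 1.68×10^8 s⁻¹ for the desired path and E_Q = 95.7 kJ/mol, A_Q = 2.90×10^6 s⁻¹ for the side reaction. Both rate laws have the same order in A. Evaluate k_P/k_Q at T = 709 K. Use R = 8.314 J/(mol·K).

Since both paths have the same order in A, the concentration cancels and S_{P/Q} = k_P/k_Q = (A_P/A_Q)·exp[(E_Q−E_P)/(RT)].
(E_Q−E_P)/(RT) = (95.7−123)×10³/(8.314×709) = -27300/5895 = -4.631.
k_P/k_Q = (1.68×10^8/2.90×10^6)·exp(-4.631) = 57.93 × 0.009742 = 0.564.

0.564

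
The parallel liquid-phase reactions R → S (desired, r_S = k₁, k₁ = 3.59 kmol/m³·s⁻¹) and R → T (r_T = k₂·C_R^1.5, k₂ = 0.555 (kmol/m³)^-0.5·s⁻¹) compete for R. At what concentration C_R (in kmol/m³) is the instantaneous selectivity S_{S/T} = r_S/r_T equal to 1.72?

2.42 kmol/m³

S_{S/T} = (k₁/k₂)·C_R^-1.5 ⇒ C_R = (S·k₂/k₁)^(1/(-1.5)).
= (1.72×0.555/3.59)^(-0.6667) = (0.2659)^(-0.6667) = 2.42 kmol/m³.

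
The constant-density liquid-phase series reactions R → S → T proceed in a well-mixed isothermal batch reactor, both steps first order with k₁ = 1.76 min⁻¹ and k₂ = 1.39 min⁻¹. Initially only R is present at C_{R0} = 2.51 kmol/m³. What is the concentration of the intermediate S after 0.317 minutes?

Solving the coupled first-order balances gives C_S(t) = [k₁/(k₂−k₁)]·C_{R0}·(e^(−k₁t) − e^(−k₂t)).
e^(−k₁t) = e^(−1.76×0.317) = e^(−0.5579) = 0.5724; e^(−k₂t) = e^(−0.4406) = 0.6436.
C_S = 1.76×2.51/(1.39−1.76) × (0.5724−0.6436) = (-11.94)×(-0.07123) = 0.8505 kmol/m³.

0.850 kmol/m³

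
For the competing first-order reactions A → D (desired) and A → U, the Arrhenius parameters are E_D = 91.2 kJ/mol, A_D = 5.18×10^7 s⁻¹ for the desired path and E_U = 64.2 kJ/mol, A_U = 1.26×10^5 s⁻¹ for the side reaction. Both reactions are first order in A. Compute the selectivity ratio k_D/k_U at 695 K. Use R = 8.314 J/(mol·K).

With equal orders, S_{D/U} = k_D/k_U = (A_D/A_U)·exp[(E_U−E_D)/(RT)].
(E_U−E_D)/(RT) = (64.2−91.2)×10³/(8.314×695) = -27000/5778 = -4.673.
k_D/k_U = (5.18×10^7/1.26×10^5)·exp(-4.673) = 411.1 × 0.009347 = 3.84.

3.84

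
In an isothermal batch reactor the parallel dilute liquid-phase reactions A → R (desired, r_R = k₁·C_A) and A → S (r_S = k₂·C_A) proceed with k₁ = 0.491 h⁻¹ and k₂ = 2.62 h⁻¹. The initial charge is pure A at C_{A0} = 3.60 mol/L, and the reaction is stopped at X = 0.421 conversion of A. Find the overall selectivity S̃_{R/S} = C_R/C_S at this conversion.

C_A = C_{A0}(1−X) = 2.084 mol/L.
Both paths are first order in A, so the instantaneous fraction to R is constant: dC_R/d(−C_A) = k₁/(k₁+k₂) = 0.1578.
C_R = 0.1578·(C_{A0}−C_A) = 0.1578×1.516 = 0.239 mol/L.
C_S = (C_{A0}−C_A)−C_R = 1.276 mol/L; S̃_{R/S} = 0.2392/1.276 = 0.187.

0.187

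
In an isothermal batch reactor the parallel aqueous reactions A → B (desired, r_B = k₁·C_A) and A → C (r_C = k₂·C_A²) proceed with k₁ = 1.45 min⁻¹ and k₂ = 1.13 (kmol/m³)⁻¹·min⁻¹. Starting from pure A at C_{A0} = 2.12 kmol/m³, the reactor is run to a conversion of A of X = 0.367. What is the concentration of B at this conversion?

C_A = C_{A0}(1−X) = 1.342 kmol/m³.
Along a PFR/batch, dC_B/dC_A = −r_B/(r_B+r_C) = −k₁/(k₁+k₂·C_A).
Integrating from C_{A0} to C_A: C_B = (1.45/1.13)·ln[(1.45+1.13·2.12)/(1.45+1.13·1.34)] = 1.283·ln(3.846/2.966) = 0.3331 kmol/m³.

0.333 kmol/m³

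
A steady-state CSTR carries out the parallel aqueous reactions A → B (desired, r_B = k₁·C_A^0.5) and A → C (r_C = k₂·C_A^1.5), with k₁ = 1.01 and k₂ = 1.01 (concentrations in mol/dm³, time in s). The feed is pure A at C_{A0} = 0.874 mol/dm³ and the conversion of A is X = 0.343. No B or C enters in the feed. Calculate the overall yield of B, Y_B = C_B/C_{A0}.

Exit C_A = C_{A0}(1−X) = 0.874×0.657 = 0.5742 mol/dm³.
In a CSTR the entire volume is at exit conditions, so r_B = 1.01×0.5742^0.5 = 0.7653 and r_C = 1.01×0.5742^1.5 = 0.4395.
Fraction of consumed A going to B: r_B/(r_B+r_C) = 0.6352.
C_B = 0.6352·C_{A0}·X = 0.6352×0.874×0.343 = 0.190 mol/dm³; Y_B = C_B/C_{A0} = 0.218.

0.218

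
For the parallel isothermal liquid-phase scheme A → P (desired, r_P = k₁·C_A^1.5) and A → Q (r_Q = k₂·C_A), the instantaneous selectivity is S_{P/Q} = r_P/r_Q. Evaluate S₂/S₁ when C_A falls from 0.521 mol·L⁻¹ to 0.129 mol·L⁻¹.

0.498

S_{P/Q} = (k₁/k₂)·C_A^0.5, so S₂/S₁ = (C_{A,2}/C_{A,1})^0.5.
= (0.129/0.521)^0.5 = (0.2476)^0.5 = 0.498.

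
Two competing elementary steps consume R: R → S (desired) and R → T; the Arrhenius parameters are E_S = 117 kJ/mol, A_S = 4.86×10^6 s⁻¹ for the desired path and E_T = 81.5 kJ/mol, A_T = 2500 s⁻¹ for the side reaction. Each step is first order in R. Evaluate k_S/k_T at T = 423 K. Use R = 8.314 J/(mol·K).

0.0803

Since both paths have the same order in R, the concentration cancels and S_{S/T} = k_S/k_T = (A_S/A_T)·exp[(E_T−E_S)/(RT)].
(E_T−E_S)/(RT) = (81.5−117)×10³/(8.314×423) = -35500/3517 = -10.09.
k_S/k_T = (4.86×10^6/2500)·exp(-10.09) = 1944 × 4.131×10^-5 = 0.0803.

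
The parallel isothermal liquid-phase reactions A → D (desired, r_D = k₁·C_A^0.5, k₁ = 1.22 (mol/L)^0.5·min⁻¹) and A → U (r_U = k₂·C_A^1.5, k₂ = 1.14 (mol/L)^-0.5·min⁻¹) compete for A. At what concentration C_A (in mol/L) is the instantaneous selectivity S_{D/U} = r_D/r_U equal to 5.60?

S_{D/U} = (k₁/k₂)·C_A⁻¹ ⇒ C_A = (S·k₂/k₁)^(-1).
= (5.60×1.14/1.22)^(-1) = (5.233)^(-1) = 0.191 mol/L.

0.191 mol/L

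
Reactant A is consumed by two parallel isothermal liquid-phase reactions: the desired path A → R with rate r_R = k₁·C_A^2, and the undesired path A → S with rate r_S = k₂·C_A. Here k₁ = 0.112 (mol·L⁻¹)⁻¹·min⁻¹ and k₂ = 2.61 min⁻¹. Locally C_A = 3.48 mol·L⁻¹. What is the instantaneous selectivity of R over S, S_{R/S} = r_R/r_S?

S_{R/S} = r_R/r_S = (k₁·C_A^2)/(k₂·C_A) = (k₁/k₂)·C_A.
= (0.112×3.480^2) / (2.61×3.480) = 1.356/9.083 = 0.149.
Since the desired path is higher order in A, keeping C_A high (PFR or concentrated feed) favours R.

0.149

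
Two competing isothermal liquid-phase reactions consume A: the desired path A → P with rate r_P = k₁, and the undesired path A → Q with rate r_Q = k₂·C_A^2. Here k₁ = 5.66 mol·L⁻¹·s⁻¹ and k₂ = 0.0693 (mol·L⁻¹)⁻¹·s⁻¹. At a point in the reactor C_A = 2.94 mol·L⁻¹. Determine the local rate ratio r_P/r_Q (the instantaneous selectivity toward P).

S_{P/Q} = r_P/r_Q = (k₁)/(k₂·C_A^2) = (k₁/k₂)·C_A^-2.
= (5.66) / (0.0693×2.940^2) = 5.660/0.5990 = 9.45.
The undesired path is higher order in A, so low C_A (CSTR or dilute feed) favours P.

9.45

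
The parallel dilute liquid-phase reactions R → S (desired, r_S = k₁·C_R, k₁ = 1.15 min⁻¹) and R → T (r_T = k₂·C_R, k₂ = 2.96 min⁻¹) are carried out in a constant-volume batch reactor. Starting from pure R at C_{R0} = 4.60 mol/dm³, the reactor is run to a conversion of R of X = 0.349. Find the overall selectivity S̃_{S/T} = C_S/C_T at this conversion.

0.389

C_R = C_{R0}(1−X) = 2.995 mol/dm³.
Both paths are first order in R, so the instantaneous fraction to S is constant: dC_S/d(−C_R) = k₁/(k₁+k₂) = 0.2798.
C_S = 0.2798·(C_{R0}−C_R) = 0.2798×1.605 = 0.449 mol/dm³.
C_T = (C_{R0}−C_R)−C_S = 1.156 mol/dm³; S̃_{S/T} = 0.4492/1.156 = 0.389.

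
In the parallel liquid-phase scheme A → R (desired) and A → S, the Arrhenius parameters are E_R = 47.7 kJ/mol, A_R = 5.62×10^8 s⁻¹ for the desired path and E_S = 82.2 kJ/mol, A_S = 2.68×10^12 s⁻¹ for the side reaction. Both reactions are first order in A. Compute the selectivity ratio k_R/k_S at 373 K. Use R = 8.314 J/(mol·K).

With equal orders, S_{R/S} = k_R/k_S = (A_R/A_S)·exp[(E_S−E_R)/(RT)].
(E_S−E_R)/(RT) = (82.2−47.7)×10³/(8.314×373) = 34500/3101 = 11.13.
k_R/k_S = (5.62×10^8/2.68×10^12)·exp(11.13) = 2.097×10^-4 × 67847 = 14.2.

14.2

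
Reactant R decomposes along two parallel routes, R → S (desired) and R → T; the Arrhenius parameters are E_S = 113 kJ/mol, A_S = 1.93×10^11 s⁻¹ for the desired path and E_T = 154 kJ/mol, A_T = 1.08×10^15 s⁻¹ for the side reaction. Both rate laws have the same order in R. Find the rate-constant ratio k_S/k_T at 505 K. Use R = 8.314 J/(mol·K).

3.11

Since both paths have the same order in R, the concentration cancels and S_{S/T} = k_S/k_T = (A_S/A_T)·exp[(E_T−E_S)/(RT)].
(E_T−E_S)/(RT) = (154−113)×10³/(8.314×505) = 41000/4199 = 9.765.
k_S/k_T = (1.93×10^11/1.08×10^15)·exp(9.765) = 1.787×10^-4 × 17417 = 3.11.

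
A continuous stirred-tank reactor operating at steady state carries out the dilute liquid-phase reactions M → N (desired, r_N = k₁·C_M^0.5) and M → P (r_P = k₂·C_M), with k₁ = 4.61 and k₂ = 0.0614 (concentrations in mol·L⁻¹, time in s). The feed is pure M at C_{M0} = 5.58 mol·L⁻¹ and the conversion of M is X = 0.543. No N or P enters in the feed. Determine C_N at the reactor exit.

Exit C_M = C_{M0}(1−X) = 5.58×0.457 = 2.550 mol·L⁻¹.
Rates in a CSTR are evaluated at the outlet concentration: r_N = 4.61×2.550^0.5 = 7.362, r_P = 0.0614×2.550 = 0.1566.
Fraction of consumed M going to N: r_N/(r_N+r_P) = 0.9792.
C_N = 0.9792·C_{M0}·X = 0.9792×5.58×0.543 = 2.97 mol·L⁻¹.

2.97 mol·L⁻¹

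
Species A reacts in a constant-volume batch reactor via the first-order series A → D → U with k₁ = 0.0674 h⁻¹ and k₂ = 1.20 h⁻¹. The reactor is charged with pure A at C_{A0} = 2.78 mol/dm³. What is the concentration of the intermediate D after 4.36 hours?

0.122 mol/dm³

For first-order series with pure A initially, C_D(t) = k₁C_{A0}/(k₂−k₁)·(e^(−k₁t) − e^(−k₂t)).
e^(−k₁t) = e^(−0.0674×4.36) = e^(−0.2939) = 0.7454; e^(−k₂t) = e^(−5.232) = 0.005343.
C_D = 0.0674×2.78/(1.20−0.0674) × (0.7454−0.005343) = 0.1654×0.7400 = 0.1224 mol/dm³.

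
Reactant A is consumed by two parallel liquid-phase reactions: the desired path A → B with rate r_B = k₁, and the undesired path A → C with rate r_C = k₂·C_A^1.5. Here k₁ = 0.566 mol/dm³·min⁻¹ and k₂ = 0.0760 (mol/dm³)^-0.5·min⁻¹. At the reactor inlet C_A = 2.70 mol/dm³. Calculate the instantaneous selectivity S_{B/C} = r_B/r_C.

1.68

S_{B/C} = r_B/r_C = (k₁)/(k₂·C_A^1.5) = (k₁/k₂)·C_A^-1.5.
= (0.566) / (0.0760×2.700^1.5) = 0.5660/0.3372 = 1.68.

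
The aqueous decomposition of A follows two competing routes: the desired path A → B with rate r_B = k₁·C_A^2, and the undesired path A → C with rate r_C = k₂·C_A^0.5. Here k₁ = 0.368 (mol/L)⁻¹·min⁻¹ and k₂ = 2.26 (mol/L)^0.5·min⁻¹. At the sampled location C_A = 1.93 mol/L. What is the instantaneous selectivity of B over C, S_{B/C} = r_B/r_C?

S_{B/C} = r_B/r_C = (k₁·C_A^2)/(k₂·C_A^0.5) = (k₁/k₂)·C_A^1.5.
= (0.368×1.930^2) / (2.26×1.930^0.5) = 1.371/3.140 = 0.437.

0.437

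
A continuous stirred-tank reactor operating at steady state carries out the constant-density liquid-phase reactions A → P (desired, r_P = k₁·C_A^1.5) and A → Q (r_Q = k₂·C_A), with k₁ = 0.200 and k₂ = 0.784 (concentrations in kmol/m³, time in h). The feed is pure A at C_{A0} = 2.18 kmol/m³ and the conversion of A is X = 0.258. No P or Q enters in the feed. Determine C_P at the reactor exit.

0.138 kmol/m³

Exit C_A = C_{A0}(1−X) = 2.18×0.742 = 1.618 kmol/m³.
In a CSTR the entire volume is at exit conditions, so r_P = 0.200×1.618^1.5 = 0.4115 and r_Q = 0.784×1.618 = 1.268.
Fraction of consumed A going to P: r_P/(r_P+r_Q) = 0.2450.
C_P = 0.2450·C_{A0}·X = 0.2450×2.18×0.258 = 0.138 kmol/m³.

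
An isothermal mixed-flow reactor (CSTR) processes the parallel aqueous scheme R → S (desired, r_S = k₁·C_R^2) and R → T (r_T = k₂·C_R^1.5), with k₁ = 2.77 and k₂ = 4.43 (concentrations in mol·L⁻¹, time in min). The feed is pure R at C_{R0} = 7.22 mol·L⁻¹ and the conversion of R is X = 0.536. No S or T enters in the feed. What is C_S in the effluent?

2.07 mol·L⁻¹

Exit C_R = C_{R0}(1−X) = 7.22×0.464 = 3.350 mol·L⁻¹.
Rates in a CSTR are evaluated at the outlet concentration: r_S = 2.77×3.350^2 = 31.09, r_T = 4.43×3.350^1.5 = 27.16.
Fraction of consumed R going to S: r_S/(r_S+r_T) = 0.5337.
C_S = 0.5337·C_{R0}·X = 0.5337×7.22×0.536 = 2.07 mol·L⁻¹.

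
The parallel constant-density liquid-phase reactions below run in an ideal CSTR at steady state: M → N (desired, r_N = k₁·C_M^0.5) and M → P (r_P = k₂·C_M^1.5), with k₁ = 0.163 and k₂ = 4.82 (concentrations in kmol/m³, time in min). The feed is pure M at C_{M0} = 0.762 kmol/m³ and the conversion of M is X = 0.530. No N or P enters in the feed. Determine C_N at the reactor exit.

0.0348 kmol/m³

Exit C_M = C_{M0}(1−X) = 0.762×0.470 = 0.3581 kmol/m³.
Rates in a CSTR are evaluated at the outlet concentration: r_N = 0.163×0.3581^0.5 = 0.09755, r_P = 4.82×0.3581^1.5 = 1.033.
Fraction of consumed M going to N: r_N/(r_N+r_P) = 0.08628.
C_N = 0.08628·C_{M0}·X = 0.08628×0.762×0.530 = 0.0348 kmol/m³.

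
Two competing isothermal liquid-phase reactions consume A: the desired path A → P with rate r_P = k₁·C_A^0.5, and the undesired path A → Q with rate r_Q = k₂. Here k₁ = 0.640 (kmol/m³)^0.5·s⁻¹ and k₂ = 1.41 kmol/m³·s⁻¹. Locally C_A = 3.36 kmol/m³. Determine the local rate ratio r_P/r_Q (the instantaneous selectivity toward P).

S_{P/Q} = r_P/r_Q = (k₁·C_A^0.5)/(k₂) = (k₁/k₂)·C_A^0.5.
= (0.640×3.360^0.5) / (1.41) = 1.173/1.410 = 0.832.
Since the desired path is higher order in A, keeping C_A high (PFR or concentrated feed) favours P.

0.832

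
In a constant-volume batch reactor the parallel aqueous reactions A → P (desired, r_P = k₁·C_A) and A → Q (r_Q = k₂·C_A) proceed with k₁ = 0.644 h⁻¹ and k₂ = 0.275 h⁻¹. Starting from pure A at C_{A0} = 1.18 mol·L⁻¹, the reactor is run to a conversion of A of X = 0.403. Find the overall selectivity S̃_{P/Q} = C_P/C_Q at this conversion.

2.34

C_A = C_{A0}(1−X) = 0.7045 mol·L⁻¹.
Both paths are first order in A, so the instantaneous fraction to P is constant: dC_P/d(−C_A) = k₁/(k₁+k₂) = 0.7008.
C_P = 0.7008·(C_{A0}−C_A) = 0.7008×0.4755 = 0.333 mol·L⁻¹.
C_Q = (C_{A0}−C_A)−C_P = 0.1423 mol·L⁻¹; S̃_{P/Q} = 0.3332/0.1423 = 2.34.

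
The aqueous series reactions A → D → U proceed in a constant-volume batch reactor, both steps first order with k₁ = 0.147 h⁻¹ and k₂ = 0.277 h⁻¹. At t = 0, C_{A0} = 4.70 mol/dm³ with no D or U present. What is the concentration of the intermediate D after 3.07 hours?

1.11 mol/dm³

Solving the coupled first-order balances gives C_D(t) = [k₁/(k₂−k₁)]·C_{A0}·(e^(−k₁t) − e^(−k₂t)).
e^(−k₁t) = e^(−0.147×3.07) = e^(−0.4513) = 0.6368; e^(−k₂t) = e^(−0.8504) = 0.4272.
C_D = 0.147×4.70/(0.277−0.147) × (0.6368−0.4272) = 5.315×0.2096 = 1.114 mol/dm³.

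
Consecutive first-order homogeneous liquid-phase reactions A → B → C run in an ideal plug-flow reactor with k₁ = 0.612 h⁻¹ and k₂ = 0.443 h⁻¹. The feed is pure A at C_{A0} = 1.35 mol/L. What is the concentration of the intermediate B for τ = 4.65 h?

Solving the coupled first-order balances gives C_B(τ) = [k₁/(k₂−k₁)]·C_{A0}·(e^(−k₁τ) − e^(−k₂τ)).
e^(−k₁τ) = e^(−0.612×4.65) = e^(−2.846) = 0.05809; e^(−k₂τ) = e^(−2.060) = 0.1275.
C_B = 0.612×1.35/(0.443−0.612) × (0.05809−0.1275) = (-4.889)×(-0.06937) = 0.3391 mol/L.

0.339 mol/L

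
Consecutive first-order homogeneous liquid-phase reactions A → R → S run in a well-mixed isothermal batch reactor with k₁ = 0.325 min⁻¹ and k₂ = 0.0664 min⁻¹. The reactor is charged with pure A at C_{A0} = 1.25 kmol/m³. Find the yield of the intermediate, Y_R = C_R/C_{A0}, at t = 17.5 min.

0.389

The intermediate concentration in a first-order A→B→C sequence is C_R = k₁C_{A0}(e^(−k₁t) − e^(−k₂t))/(k₂−k₁).
e^(−k₁t) = e^(−0.325×17.5) = e^(−5.688) = 0.003388; e^(−k₂t) = e^(−1.162) = 0.3129.
C_R = 0.325×1.25/(0.0664−0.325) × (0.003388−0.3129) = (-1.571)×(-0.3095) = 0.4862 kmol/m³.
Y_R = C_R/C_{A0} = 0.4862/1.25 = 0.389.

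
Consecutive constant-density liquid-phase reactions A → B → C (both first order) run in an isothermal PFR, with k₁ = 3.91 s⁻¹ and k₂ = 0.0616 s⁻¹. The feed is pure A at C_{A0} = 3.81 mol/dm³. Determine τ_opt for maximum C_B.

1.08 s

The intermediate peaks when r₁ = r₂, i.e. k₁e^(−k₁τ) = k₂e^(−k₂τ), giving τ_opt = ln(k₂/k₁)/(k₂−k₁).
= ln(0.0616/3.91)/(0.0616−3.91) = ln(0.01575)/-3.848 = -4.151/-3.848 = 1.08 s.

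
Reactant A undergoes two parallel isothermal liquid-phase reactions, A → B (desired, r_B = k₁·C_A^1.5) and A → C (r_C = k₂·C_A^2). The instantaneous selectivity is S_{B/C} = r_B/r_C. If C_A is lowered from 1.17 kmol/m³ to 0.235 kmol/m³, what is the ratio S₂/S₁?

S_{B/C} = (k₁/k₂)·C_A^-0.5, so S₂/S₁ = (C_{A,2}/C_{A,1})^-0.5.
= (0.235/1.17)^(-0.5) = (0.2009)^(-0.5) = 2.23.
Selectivity toward B rises as C_A falls — low-concentration operation is favoured.

2.23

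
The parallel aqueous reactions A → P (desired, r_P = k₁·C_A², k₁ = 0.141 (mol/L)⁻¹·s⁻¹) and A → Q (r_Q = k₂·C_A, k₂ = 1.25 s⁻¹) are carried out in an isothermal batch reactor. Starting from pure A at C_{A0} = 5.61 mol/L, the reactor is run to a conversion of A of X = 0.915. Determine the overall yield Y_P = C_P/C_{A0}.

0.223

C_A = C_{A0}(1−X) = 0.4768 mol/L.
Along a PFR/batch, dC_Q/dC_A = −r_Q/(r_P+r_Q) = −k₂/(k₂+k₁·C_A).
Integrating from C_{A0} to C_A: C_Q = (1.25/0.141)·ln[(1.25+0.141·5.61)/(1.25+0.141·0.477)] = 8.865·ln(2.041/1.317) = 3.882 mol/L.
Then C_P = (C_{A0}−C_A) − C_Q = 5.133 − 3.882 = 1.251 mol/L.
Y_P = C_P/C_{A0} = 1.251/5.61 = 0.223.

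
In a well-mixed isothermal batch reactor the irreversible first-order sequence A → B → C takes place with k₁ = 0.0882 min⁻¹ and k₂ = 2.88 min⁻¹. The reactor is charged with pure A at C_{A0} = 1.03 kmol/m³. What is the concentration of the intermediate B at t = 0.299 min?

0.0179 kmol/m³

Solving the coupled first-order balances gives C_B(t) = [k₁/(k₂−k₁)]·C_{A0}·(e^(−k₁t) − e^(−k₂t)).
e^(−k₁t) = e^(−0.0882×0.299) = e^(−0.02637) = 0.9740; e^(−k₂t) = e^(−0.8611) = 0.4227.
C_B = 0.0882×1.03/(2.88−0.0882) × (0.9740−0.4227) = 0.03254×0.5513 = 0.01794 kmol/m³.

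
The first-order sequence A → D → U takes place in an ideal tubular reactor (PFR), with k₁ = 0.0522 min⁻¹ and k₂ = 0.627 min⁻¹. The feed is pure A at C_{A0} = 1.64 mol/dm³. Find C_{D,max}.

0.109 mol/dm³

For a first-order series the maximum intermediate yield is C_{D,max}/C_{A0} = (k₁/k₂)^[k₂/(k₂−k₁)].
= (0.0522/0.627)^(0.627/(0.627−0.0522)) = (0.08325)^(1.091) = 0.06643.
C_{D,max} = 0.06643×1.64 = 0.109 mol/dm³.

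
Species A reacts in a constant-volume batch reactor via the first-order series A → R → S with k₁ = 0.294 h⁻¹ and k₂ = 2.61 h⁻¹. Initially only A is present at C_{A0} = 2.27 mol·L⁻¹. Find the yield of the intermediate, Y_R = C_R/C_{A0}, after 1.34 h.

0.0818

The intermediate concentration in a first-order A→B→C sequence is C_R = k₁C_{A0}(e^(−k₁t) − e^(−k₂t))/(k₂−k₁).
e^(−k₁t) = e^(−0.294×1.34) = e^(−0.3940) = 0.6744; e^(−k₂t) = e^(−3.497) = 0.03028.
C_R = 0.294×2.27/(2.61−0.294) × (0.6744−0.03028) = 0.2882×0.6441 = 0.1856 mol·L⁻¹.
Y_R = C_R/C_{A0} = 0.1856/2.27 = 0.0818.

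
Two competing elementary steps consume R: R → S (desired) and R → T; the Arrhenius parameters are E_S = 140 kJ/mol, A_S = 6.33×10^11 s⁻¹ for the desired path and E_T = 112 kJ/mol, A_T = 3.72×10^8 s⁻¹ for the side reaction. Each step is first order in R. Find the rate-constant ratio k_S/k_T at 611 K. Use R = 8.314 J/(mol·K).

6.87

k_S/k_T = (A_S/A_T)·exp[−(E_S−E_T)/(RT)] = (A_S/A_T)·exp[(E_T−E_S)/(RT)].
(E_T−E_S)/(RT) = (112−140)×10³/(8.314×611) = -28000/5080 = -5.512.
k_S/k_T = (6.33×10^11/3.72×10^8)·exp(-5.512) = 1702 × 0.004038 = 6.87.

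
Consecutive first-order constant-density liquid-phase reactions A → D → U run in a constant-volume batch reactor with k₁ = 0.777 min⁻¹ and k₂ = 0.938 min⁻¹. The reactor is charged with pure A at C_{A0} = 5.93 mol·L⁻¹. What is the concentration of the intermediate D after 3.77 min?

0.696 mol·L⁻¹

For first-order series with pure A initially, C_D(t) = k₁C_{A0}/(k₂−k₁)·(e^(−k₁t) − e^(−k₂t)).
e^(−k₁t) = e^(−0.777×3.77) = e^(−2.929) = 0.05343; e^(−k₂t) = e^(−3.536) = 0.02912.
C_D = 0.777×5.93/(0.938−0.777) × (0.05343−0.02912) = 28.62×0.02431 = 0.6958 mol·L⁻¹.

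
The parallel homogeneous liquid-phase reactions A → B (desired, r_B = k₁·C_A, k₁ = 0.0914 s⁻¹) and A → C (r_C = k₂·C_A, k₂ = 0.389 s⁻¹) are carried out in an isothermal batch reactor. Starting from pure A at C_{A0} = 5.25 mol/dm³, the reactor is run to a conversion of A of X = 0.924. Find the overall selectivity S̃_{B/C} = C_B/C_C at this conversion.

0.235

C_A = C_{A0}(1−X) = 0.3990 mol/dm³.
Both paths are first order in A, so the instantaneous fraction to B is constant: dC_B/d(−C_A) = k₁/(k₁+k₂) = 0.1903.
C_B = 0.1903·(C_{A0}−C_A) = 0.1903×4.851 = 0.923 mol/dm³.
C_C = (C_{A0}−C_A)−C_B = 3.928 mol/dm³; S̃_{B/C} = 0.9229/3.928 = 0.235.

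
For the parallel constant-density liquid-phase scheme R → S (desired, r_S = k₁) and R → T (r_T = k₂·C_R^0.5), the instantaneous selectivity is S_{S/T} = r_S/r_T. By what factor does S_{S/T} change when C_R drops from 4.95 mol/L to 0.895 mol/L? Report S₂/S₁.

S_{S/T} = (k₁/k₂)·C_R^-0.5, so S₂/S₁ = (C_{R,2}/C_{R,1})^-0.5.
= (0.895/4.95)^(-0.5) = (0.1808)^(-0.5) = 2.35.
Selectivity toward S rises as C_R falls — low-concentration operation is favoured.

2.35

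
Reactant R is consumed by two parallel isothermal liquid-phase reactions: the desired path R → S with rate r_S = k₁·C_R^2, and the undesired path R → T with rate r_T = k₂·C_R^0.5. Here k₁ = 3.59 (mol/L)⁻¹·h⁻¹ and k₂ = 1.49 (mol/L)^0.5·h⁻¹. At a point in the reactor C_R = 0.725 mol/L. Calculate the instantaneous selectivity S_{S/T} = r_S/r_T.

S_{S/T} = r_S/r_T = (k₁·C_R^2)/(k₂·C_R^0.5) = (k₁/k₂)·C_R^1.5.
= (3.59×0.7250^2) / (1.49×0.7250^0.5) = 1.887/1.269 = 1.49.
Since the desired path is higher order in R, keeping C_R high (PFR or concentrated feed) favours S.

1.49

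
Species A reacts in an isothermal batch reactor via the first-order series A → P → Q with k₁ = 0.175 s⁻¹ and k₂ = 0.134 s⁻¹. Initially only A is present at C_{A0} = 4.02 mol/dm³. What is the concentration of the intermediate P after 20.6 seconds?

For first-order series with pure A initially, C_P(t) = k₁C_{A0}/(k₂−k₁)·(e^(−k₁t) − e^(−k₂t)).
e^(−k₁t) = e^(−0.175×20.6) = e^(−3.605) = 0.02719; e^(−k₂t) = e^(−2.760) = 0.06327.
C_P = 0.175×4.02/(0.134−0.175) × (0.02719−0.06327) = (-17.16)×(-0.03608) = 0.6191 mol/dm³.

0.619 mol/dm³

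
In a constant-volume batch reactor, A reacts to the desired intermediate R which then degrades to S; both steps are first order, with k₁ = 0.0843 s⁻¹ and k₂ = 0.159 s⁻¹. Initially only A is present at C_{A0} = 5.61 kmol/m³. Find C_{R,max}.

For a first-order series the maximum intermediate yield is C_{R,max}/C_{A0} = (k₁/k₂)^[k₂/(k₂−k₁)].
= (0.0843/0.159)^(0.159/(0.159−0.0843)) = (0.5302)^(2.129) = 0.2591.
C_{R,max} = 0.2591×5.61 = 1.45 kmol/m³.

1.45 kmol/m³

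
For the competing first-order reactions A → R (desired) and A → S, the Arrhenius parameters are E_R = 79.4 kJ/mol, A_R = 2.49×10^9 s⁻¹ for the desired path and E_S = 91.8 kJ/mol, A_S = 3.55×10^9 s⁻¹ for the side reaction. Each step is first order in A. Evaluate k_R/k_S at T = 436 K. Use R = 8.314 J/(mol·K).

21.5

Since both paths have the same order in A, the concentration cancels and S_{R/S} = k_R/k_S = (A_R/A_S)·exp[(E_S−E_R)/(RT)].
(E_S−E_R)/(RT) = (91.8−79.4)×10³/(8.314×436) = 12400/3625 = 3.421.
k_R/k_S = (2.49×10^9/3.55×10^9)·exp(3.421) = 0.7014 × 30.59 = 21.5.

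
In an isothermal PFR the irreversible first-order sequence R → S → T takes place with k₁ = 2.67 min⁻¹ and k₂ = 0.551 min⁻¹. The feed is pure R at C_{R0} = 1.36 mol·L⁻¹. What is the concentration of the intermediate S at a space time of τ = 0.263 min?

0.633 mol·L⁻¹

The intermediate concentration in a first-order A→B→C sequence is C_S = k₁C_{R0}(e^(−k₁τ) − e^(−k₂τ))/(k₂−k₁).
e^(−k₁τ) = e^(−2.67×0.263) = e^(−0.7022) = 0.4955; e^(−k₂τ) = e^(−0.1449) = 0.8651.
C_S = 2.67×1.36/(0.551−2.67) × (0.4955−0.8651) = (-1.714)×(-0.3696) = 0.6334 mol·L⁻¹.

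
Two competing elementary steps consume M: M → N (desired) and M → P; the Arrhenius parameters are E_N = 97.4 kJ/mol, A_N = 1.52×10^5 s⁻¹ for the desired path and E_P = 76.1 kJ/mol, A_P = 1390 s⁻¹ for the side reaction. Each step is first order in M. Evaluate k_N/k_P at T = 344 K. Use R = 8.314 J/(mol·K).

k_N/k_P = (A_N/A_P)·exp[−(E_N−E_P)/(RT)] = (A_N/A_P)·exp[(E_P−E_N)/(RT)].
(E_P−E_N)/(RT) = (76.1−97.4)×10³/(8.314×344) = -21300/2860 = -7.448.
k_N/k_P = (1.52×10^5/1390)·exp(-7.448) = 109.4 × 5.829×10^-4 = 0.0637.

0.0637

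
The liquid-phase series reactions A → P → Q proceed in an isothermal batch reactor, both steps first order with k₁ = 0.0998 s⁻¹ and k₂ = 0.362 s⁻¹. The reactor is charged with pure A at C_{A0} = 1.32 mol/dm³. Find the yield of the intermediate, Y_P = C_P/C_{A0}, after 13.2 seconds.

0.0987

Solving the coupled first-order balances gives C_P(t) = [k₁/(k₂−k₁)]·C_{A0}·(e^(−k₁t) − e^(−k₂t)).
e^(−k₁t) = e^(−0.0998×13.2) = e^(−1.317) = 0.2678; e^(−k₂t) = e^(−4.778) = 0.008409.
C_P = 0.0998×1.32/(0.362−0.0998) × (0.2678−0.008409) = 0.5024×0.2594 = 0.1303 mol/dm³.
Y_P = C_P/C_{A0} = 0.1303/1.32 = 0.0987.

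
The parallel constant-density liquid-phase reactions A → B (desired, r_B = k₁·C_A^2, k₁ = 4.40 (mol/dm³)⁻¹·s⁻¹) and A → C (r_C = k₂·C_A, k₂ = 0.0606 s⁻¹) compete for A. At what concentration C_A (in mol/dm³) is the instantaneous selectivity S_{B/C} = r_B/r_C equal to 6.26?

0.0862 mol/dm³

S_{B/C} = (k₁/k₂)·C_A ⇒ C_A = S·k₂/k₁.
= 6.26×0.0606/4.40 = 0.0862 mol/dm³.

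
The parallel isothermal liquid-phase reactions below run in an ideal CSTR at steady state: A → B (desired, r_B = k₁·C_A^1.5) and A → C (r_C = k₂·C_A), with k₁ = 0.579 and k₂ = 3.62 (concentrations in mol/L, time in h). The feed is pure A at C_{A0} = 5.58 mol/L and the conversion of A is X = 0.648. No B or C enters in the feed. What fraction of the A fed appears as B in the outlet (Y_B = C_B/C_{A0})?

Exit C_A = C_{A0}(1−X) = 5.58×0.352 = 1.964 mol/L.
In a CSTR the entire volume is at exit conditions, so r_B = 0.579×1.964^1.5 = 1.594 and r_C = 3.62×1.964 = 7.110.
Fraction of consumed A going to B: r_B/(r_B+r_C) = 0.1831.
C_B = 0.1831·C_{A0}·X = 0.1831×5.58×0.648 = 0.662 mol/L; Y_B = C_B/C_{A0} = 0.119.

0.119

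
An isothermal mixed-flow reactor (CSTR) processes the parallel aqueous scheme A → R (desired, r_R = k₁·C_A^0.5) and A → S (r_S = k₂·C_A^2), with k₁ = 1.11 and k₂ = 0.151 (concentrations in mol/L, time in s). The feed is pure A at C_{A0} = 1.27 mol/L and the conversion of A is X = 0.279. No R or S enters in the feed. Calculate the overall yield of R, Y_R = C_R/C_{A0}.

Exit C_A = C_{A0}(1−X) = 1.27×0.721 = 0.9157 mol/L.
In a CSTR the entire volume is at exit conditions, so r_R = 1.11×0.9157^0.5 = 1.062 and r_S = 0.151×0.9157^2 = 0.1266.
Fraction of consumed A going to R: r_R/(r_R+r_S) = 0.8935.
C_R = 0.8935·C_{A0}·X = 0.8935×1.27×0.279 = 0.317 mol/L; Y_R = C_R/C_{A0} = 0.249.

0.249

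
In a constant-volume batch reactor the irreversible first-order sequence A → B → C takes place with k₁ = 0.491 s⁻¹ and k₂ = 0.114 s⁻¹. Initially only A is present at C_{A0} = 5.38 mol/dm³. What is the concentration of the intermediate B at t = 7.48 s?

2.81 mol/dm³

For first-order series with pure A initially, C_B(t) = k₁C_{A0}/(k₂−k₁)·(e^(−k₁t) − e^(−k₂t)).
e^(−k₁t) = e^(−0.491×7.48) = e^(−3.673) = 0.02541; e^(−k₂t) = e^(−0.8527) = 0.4263.
C_B = 0.491×5.38/(0.114−0.491) × (0.02541−0.4263) = (-7.007)×(-0.4008) = 2.809 mol/dm³.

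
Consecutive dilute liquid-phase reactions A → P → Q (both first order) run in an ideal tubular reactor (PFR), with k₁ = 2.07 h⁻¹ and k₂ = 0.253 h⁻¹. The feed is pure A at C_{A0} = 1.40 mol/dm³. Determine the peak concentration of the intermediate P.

Evaluating C_P at τ_opt = ln(k₂/k₁)/(k₂−k₁) gives C_{P,max}/C_{A0} = (k₁/k₂)^[k₂/(k₂−k₁)].
= (2.07/0.253)^(0.253/(0.253−2.07)) = (8.182)^(-0.1392) = 0.7463.
C_{P,max} = 0.7463×1.40 = 1.04 mol/dm³.

1.04 mol/dm³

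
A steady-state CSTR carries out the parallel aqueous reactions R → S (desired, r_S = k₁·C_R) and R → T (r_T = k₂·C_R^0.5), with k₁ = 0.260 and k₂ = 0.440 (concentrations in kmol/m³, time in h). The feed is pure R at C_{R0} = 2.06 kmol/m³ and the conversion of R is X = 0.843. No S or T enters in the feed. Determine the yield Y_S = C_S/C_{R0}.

Exit C_R = C_{R0}(1−X) = 2.06×0.157 = 0.3234 kmol/m³.
Rates in a CSTR are evaluated at the outlet concentration: r_S = 0.260×0.3234 = 0.08409, r_T = 0.440×0.3234^0.5 = 0.2502.
Fraction of consumed R going to S: r_S/(r_S+r_T) = 0.2515.
C_S = 0.2515·C_{R0}·X = 0.2515×2.06×0.843 = 0.437 kmol/m³; Y_S = C_S/C_{R0} = 0.212.

0.212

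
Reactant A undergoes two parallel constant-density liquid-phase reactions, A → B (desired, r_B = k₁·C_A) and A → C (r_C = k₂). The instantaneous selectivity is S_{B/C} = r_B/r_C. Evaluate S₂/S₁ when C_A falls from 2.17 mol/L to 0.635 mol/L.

S_{B/C} = (k₁/k₂)·C_A, so S₂/S₁ = (C_{A,2}/C_{A,1}).
= 0.635/2.17 = 0.293.

0.293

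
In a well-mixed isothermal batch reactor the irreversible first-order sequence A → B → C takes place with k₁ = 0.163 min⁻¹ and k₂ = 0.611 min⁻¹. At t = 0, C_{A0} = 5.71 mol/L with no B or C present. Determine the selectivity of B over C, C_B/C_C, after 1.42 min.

Solving the coupled first-order balances gives C_B(t) = [k₁/(k₂−k₁)]·C_{A0}·(e^(−k₁t) − e^(−k₂t)).
e^(−k₁t) = e^(−0.163×1.42) = e^(−0.2315) = 0.7934; e^(−k₂t) = e^(−0.8676) = 0.4199.
C_B = 0.163×5.71/(0.611−0.163) × (0.7934−0.4199) = 2.078×0.3734 = 0.7758 mol/L.
C_A = C_{A0}e^(−k₁t) = 4.530 mol/L, so C_C = C_{A0}−C_A−C_B = 0.4040 mol/L; C_B/C_C = 1.92.

1.92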